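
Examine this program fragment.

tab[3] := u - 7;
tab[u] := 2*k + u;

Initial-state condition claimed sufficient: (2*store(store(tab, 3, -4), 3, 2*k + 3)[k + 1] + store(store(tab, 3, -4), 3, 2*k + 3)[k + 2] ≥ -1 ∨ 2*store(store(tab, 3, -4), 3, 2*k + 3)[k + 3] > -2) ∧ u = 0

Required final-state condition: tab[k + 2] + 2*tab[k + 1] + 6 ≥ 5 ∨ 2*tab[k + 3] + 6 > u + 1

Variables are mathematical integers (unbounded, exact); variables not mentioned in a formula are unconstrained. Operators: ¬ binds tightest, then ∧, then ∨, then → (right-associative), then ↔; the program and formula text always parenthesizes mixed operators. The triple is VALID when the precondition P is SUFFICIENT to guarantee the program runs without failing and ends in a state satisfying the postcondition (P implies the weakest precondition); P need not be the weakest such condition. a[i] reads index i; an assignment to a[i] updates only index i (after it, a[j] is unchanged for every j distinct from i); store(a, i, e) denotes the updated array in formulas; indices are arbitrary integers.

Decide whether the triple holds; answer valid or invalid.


Working backward. After the program, the postcondition tab[k + 2] + 2*tab[k + 1] + 6 ≥ 5 ∨ 2*tab[k + 3] + 6 > u + 1 must hold; in canonical form it is 2*tab[k + 1] + tab[k + 2] ≥ -1 ∨ 2*tab[k + 3] > u - 5.
Before tab[u] := 2*k + u: 2*store(tab, u, 2*k + u)[k + 1] + store(tab, u, 2*k + u)[k + 2] ≥ -1 ∨ 2*store(tab, u, 2*k + u)[k + 3] > u - 5
Before tab[3] := u - 7: 2*store(store(tab, 3, u - 7), u, 2*k + u)[k + 1] + store(store(tab, 3, u - 7), u, 2*k + u)[k + 2] ≥ -1 ∨ 2*store(store(tab, 3, u - 7), u, 2*k + u)[k + 3] > u - 5
The weakest precondition is 2*store(store(tab, 3, u - 7), u, 2*k + u)[k + 1] + store(store(tab, 3, u - 7), u, 2*k + u)[k + 2] ≥ -1 ∨ 2*store(store(tab, 3, u - 7), u, 2*k + u)[k + 3] > u - 5.
Check whether (2*store(store(tab, 3, -4), 3, 2*k + 3)[k + 1] + store(store(tab, 3, -4), 3, 2*k + 3)[k + 2] ≥ -1 ∨ 2*store(store(tab, 3, -4), 3, 2*k + 3)[k + 3] > -2) ∧ u = 0 implies it.
Countermodel: at the initial state k = -1, tab = {[0] = 6215, [1] = 0, [2] = -3, [3] = 4, elsewhere 4}, u = 0, the precondition holds but the weakest precondition fails.
Answer: invalid


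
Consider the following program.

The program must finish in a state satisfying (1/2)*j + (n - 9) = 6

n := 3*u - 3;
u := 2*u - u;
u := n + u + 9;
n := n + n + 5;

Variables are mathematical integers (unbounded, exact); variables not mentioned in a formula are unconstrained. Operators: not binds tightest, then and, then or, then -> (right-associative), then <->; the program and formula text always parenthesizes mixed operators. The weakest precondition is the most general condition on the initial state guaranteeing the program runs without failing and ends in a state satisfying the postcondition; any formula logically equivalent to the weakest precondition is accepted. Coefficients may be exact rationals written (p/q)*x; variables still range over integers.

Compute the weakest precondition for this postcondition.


Working backward. After the program, the postcondition (1/2)*j + (n - 9) = 6 must hold; in canonical form it is (1/2)*j + n = 15.
Before n := n + n + 5: (1/2)*j + 2*n = 10
Before u := n + u + 9: (1/2)*j + 2*n = 10
Before u := 2*u - u: (1/2)*j + 2*n = 10
Before n := 3*u - 3: (1/2)*j + 6*u = 16
Answer: WP = (1/2)*j + 6*u = 16


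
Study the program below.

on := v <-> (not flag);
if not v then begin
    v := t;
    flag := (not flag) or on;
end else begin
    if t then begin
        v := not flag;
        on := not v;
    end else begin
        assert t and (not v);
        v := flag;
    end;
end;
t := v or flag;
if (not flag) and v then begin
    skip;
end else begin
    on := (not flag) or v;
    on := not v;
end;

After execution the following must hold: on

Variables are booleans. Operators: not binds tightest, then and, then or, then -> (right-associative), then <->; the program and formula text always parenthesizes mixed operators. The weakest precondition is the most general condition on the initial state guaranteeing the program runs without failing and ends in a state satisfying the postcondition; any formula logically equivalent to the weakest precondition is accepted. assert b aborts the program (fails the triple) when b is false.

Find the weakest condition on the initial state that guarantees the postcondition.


Working backward. After the program, on must hold.
Then branch requires on; else branch requires not v.
Before the if: (((not flag) and v) -> on) and ((not ((not flag) and v)) -> (not v))
Before t := v or flag: (((not flag) and v) -> on) and ((not ((not flag) and v)) -> (not v))
Then branch requires (((not ((not flag) or on)) and t) -> on) and ((not ((not ((not flag) or on)) and t)) -> (not t)); else branch requires (t -> ((not flag) -> flag)) and ((not t) -> (t and (not v) and (not flag))).
Before the if: ((not v) -> ((((not ((not flag) or on)) and t) -> on) and ((not ((not ((not flag) or on)) and t)) -> (not t)))) and (v -> ((t -> ((not flag) -> flag)) and ((not t) -> (t and (not v) and (not flag)))))
Before on := v <-> (not flag): ((not v) -> ((((not ((not flag) or (v <-> (not flag)))) and t) -> (v <-> (not flag))) and ((not ((not ((not flag) or (v <-> (not flag)))) and t)) -> (not t)))) and (v -> ((t -> ((not flag) -> flag)) and ((not t) -> (t and (not v) and (not flag)))))
Answer: WP = ((not v) -> ((((not ((not flag) or (v <-> (not flag)))) and t) -> (v <-> (not flag))) and ((not ((not ((not flag) or (v <-> (not flag)))) and t)) -> (not t)))) and (v -> ((t -> ((not flag) -> flag)) and ((not t) -> (t and (not v) and (not flag)))))


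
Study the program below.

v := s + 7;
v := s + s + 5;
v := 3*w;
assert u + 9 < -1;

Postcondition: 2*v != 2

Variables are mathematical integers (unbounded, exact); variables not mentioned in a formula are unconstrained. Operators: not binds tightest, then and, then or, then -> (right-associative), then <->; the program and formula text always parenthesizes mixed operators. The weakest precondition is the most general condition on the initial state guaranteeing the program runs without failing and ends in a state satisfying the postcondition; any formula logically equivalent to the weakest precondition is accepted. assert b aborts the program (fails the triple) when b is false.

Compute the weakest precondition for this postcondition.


Working backward. After the program, 2*v != 2 must hold.
Before assert u + 9 < -1: u < -10 and 2*v != 2
Before v := 3*w: u < -10 and 6*w != 2
Before v := s + s + 5: u < -10 and 6*w != 2
Before v := s + 7: u < -10 and 6*w != 2
Answer: WP = u < -10 and 6*w != 2


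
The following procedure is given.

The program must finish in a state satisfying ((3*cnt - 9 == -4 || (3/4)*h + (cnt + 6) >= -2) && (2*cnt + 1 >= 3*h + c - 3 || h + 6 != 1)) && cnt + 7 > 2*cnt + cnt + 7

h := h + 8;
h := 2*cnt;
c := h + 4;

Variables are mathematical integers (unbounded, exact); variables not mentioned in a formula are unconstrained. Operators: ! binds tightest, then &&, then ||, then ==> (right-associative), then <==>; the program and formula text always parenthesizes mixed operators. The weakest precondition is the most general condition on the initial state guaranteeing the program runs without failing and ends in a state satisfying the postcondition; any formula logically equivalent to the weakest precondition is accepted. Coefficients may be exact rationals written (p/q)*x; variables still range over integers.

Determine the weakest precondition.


Working backward. After the program, the postcondition ((3*cnt - 9 == -4 || (3/4)*h + (cnt + 6) >= -2) && (2*cnt + 1 >= 3*h + c - 3 || h + 6 != 1)) && cnt + 7 > 2*cnt + cnt + 7 must hold; in canonical form it is (3*cnt == 5 || cnt + (3/4)*h >= -8) && (2*cnt >= c + 3*h - 4 || h != -5) && 2*cnt < 0.
Before c := h + 4: (3*cnt == 5 || cnt + (3/4)*h >= -8) && (2*cnt >= 4*h || h != -5) && 2*cnt < 0
Before h := 2*cnt: (3*cnt == 5 || (5/2)*cnt >= -8) && (6*cnt <= 0 || 2*cnt != -5) && 2*cnt < 0
Before h := h + 8: (3*cnt == 5 || (5/2)*cnt >= -8) && (6*cnt <= 0 || 2*cnt != -5) && 2*cnt < 0
Answer: WP = (3*cnt == 5 || (5/2)*cnt >= -8) && (6*cnt <= 0 || 2*cnt != -5) && 2*cnt < 0


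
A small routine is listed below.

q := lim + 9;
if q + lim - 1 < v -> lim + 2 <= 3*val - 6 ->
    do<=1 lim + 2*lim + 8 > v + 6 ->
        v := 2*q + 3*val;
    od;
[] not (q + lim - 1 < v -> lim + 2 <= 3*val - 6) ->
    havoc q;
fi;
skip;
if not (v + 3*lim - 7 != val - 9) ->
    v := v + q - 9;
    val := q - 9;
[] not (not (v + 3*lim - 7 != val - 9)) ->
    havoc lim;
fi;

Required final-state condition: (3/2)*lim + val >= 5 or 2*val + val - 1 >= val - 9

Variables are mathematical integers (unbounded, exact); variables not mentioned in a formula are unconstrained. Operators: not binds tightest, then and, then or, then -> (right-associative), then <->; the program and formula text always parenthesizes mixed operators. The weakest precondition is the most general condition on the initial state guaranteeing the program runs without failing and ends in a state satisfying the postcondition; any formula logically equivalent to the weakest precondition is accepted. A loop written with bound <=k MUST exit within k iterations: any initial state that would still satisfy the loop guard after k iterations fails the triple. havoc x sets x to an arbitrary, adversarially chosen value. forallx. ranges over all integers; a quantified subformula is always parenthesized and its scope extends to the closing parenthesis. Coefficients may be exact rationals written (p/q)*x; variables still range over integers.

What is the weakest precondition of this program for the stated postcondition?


Working backward. After the program, the postcondition (3/2)*lim + val >= 5 or 2*val + val - 1 >= val - 9 must hold; in canonical form it is (3/2)*lim + val >= 5 or 2*val >= -8.
Then branch requires (3/2)*lim + q >= 14 or 2*q >= 10; else branch requires forall lim_1. ((3/2)*lim_1 + val >= 5 or 2*val >= -8).
Before the if: ((not (3*lim + v != val - 2)) -> ((3/2)*lim + q >= 14 or 2*q >= 10)) and (3*lim + v != val - 2 -> (forall lim_1. ((3/2)*lim_1 + val >= 5 or 2*val >= -8)))
Before skip: ((not (3*lim + v != val - 2)) -> ((3/2)*lim + q >= 14 or 2*q >= 10)) and (3*lim + v != val - 2 -> (forall lim_1. ((3/2)*lim_1 + val >= 5 or 2*val >= -8)))
Then branch requires (3*lim > v - 2 -> ((not (3*lim > 2*q + 3*val - 2)) and ((not (3*lim + 2*q + 2*val != -2)) -> ((3/2)*lim + q >= 14 or 2*q >= 10)) and (3*lim + 2*q + 2*val != -2 -> (forall lim_1. ((3/2)*lim_1 + val >= 5 or 2*val >= -8))))) and ((not (3*lim > v - 2)) -> (((not (3*lim + v != val - 2)) -> ((3/2)*lim + q >= 14 or 2*q >= 10)) and (3*lim + v != val - 2 -> (forall lim_1. ((3/2)*lim_1 + val >= 5 or 2*val >= -8))))); else branch requires forall q_1. (((not (3*lim + v != val - 2)) -> ((3/2)*lim + q_1 >= 14 or 2*q_1 >= 10)) and (3*lim + v != val - 2 -> (forall lim_1. ((3/2)*lim_1 + val >= 5 or 2*val >= -8)))).
Before the if: ((lim + q < v + 1 -> lim <= 3*val - 8) -> ((3*lim > v - 2 -> ((not (3*lim > 2*q + 3*val - 2)) and ((not (3*lim + 2*q + 2*val != -2)) -> ((3/2)*lim + q >= 14 or 2*q >= 10)) and (3*lim + 2*q + 2*val != -2 -> (forall lim_1. ((3/2)*lim_1 + val >= 5 or 2*val >= -8))))) and ((not (3*lim > v - 2)) -> (((not (3*lim + v != val - 2)) -> ((3/2)*lim + q >= 14 or 2*q >= 10)) and (3*lim + v != val - 2 -> (forall lim_1. ((3/2)*lim_1 + val >= 5 or 2*val >= -8))))))) and ((not (lim + q < v + 1 -> lim <= 3*val - 8)) -> (forall q_1. (((not (3*lim + v != val - 2)) -> ((3/2)*lim + q_1 >= 14 or 2*q_1 >= 10)) and (3*lim + v != val - 2 -> (forall lim_1. ((3/2)*lim_1 + val >= 5 or 2*val >= -8))))))
Before q := lim + 9: ((2*lim < v - 8 -> lim <= 3*val - 8) -> ((3*lim > v - 2 -> ((not (lim > 3*val + 16)) and ((not (5*lim + 2*val != -20)) -> ((5/2)*lim >= 5 or 2*lim >= -8)) and (5*lim + 2*val != -20 -> (forall lim_1. ((3/2)*lim_1 + val >= 5 or 2*val >= -8))))) and ((not (3*lim > v - 2)) -> (((not (3*lim + v != val - 2)) -> ((5/2)*lim >= 5 or 2*lim >= -8)) and (3*lim + v != val - 2 -> (forall lim_1. ((3/2)*lim_1 + val >= 5 or 2*val >= -8))))))) and ((not (2*lim < v - 8 -> lim <= 3*val - 8)) -> (forall q_1. (((not (3*lim + v != val - 2)) -> ((3/2)*lim + q_1 >= 14 or 2*q_1 >= 10)) and (3*lim + v != val - 2 -> (forall lim_1. ((3/2)*lim_1 + val >= 5 or 2*val >= -8))))))
Answer: WP = ((2*lim < v - 8 -> lim <= 3*val - 8) -> ((3*lim > v - 2 -> ((not (lim > 3*val + 16)) and ((not (5*lim + 2*val != -20)) -> ((5/2)*lim >= 5 or 2*lim >= -8)) and (5*lim + 2*val != -20 -> (forall lim_1. ((3/2)*lim_1 + val >= 5 or 2*val >= -8))))) and ((not (3*lim > v - 2)) -> (((not (3*lim + v != val - 2)) -> ((5/2)*lim >= 5 or 2*lim >= -8)) and (3*lim + v != val - 2 -> (forall lim_1. ((3/2)*lim_1 + val >= 5 or 2*val >= -8))))))) and ((not (2*lim < v - 8 -> lim <= 3*val - 8)) -> (forall q_1. (((not (3*lim + v != val - 2)) -> ((3/2)*lim + q_1 >= 14 or 2*q_1 >= 10)) and (3*lim + v != val - 2 -> (forall lim_1. ((3/2)*lim_1 + val >= 5 or 2*val >= -8))))))


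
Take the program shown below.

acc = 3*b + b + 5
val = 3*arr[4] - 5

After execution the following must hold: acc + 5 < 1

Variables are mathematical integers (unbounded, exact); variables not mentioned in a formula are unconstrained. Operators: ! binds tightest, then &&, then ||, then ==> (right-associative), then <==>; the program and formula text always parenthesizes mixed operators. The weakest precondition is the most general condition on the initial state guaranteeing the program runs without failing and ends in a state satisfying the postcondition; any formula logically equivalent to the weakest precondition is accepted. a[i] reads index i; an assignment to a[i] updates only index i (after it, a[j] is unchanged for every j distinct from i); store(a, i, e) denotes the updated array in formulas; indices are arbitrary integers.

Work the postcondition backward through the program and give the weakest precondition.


Working backward. After the program, the postcondition acc + 5 < 1 must hold; in canonical form it is acc < -4.
Before val := 3*arr[4] - 5: acc < -4
Before acc := 3*b + b + 5: 4*b < -9
Answer: WP = 4*b < -9


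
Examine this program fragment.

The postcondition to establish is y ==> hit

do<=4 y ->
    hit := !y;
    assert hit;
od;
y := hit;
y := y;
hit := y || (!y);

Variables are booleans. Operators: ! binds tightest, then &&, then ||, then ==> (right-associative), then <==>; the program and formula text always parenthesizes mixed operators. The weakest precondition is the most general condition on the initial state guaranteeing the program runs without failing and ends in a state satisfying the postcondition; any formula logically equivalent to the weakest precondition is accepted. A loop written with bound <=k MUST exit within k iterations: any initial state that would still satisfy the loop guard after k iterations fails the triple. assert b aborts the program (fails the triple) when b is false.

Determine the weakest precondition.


Working backward. After the program, y ==> hit must hold.
Before hit := y || (!y): true
Before y := y: true
Before y := hit: true
Before the loop (bound <=4), unroll the exhaustion recursion (WP_0 = exit-now case; WP_j = one more guarded iteration, up to j = 4):
  WP_0: !y
  WP_1: y ==> (!y)
  WP_2: y ==> ((!y) && (y ==> (!y)))
  WP_3: y ==> ((!y) && (y ==> ((!y) && (y ==> (!y)))))
  WP_4: y ==> ((!y) && (y ==> ((!y) && (y ==> ((!y) && (y ==> (!y)))))))
So before the loop: y ==> ((!y) && (y ==> ((!y) && (y ==> ((!y) && (y ==> (!y)))))))
Answer: WP = y ==> ((!y) && (y ==> ((!y) && (y ==> ((!y) && (y ==> (!y)))))))


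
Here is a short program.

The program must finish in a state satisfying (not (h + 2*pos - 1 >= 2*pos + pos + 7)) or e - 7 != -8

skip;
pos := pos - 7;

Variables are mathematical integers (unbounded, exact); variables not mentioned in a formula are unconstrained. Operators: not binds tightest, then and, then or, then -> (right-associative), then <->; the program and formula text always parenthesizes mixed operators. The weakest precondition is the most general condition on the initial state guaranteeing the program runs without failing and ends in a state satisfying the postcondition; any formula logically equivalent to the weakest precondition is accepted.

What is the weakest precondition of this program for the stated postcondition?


Working backward. After the program, the postcondition (not (h + 2*pos - 1 >= 2*pos + pos + 7)) or e - 7 != -8 must hold; in canonical form it is (not (h >= pos + 8)) or e != -1.
Before pos := pos - 7: (not (h >= pos + 1)) or e != -1
Before skip: (not (h >= pos + 1)) or e != -1
Answer: WP = (not (h >= pos + 1)) or e != -1


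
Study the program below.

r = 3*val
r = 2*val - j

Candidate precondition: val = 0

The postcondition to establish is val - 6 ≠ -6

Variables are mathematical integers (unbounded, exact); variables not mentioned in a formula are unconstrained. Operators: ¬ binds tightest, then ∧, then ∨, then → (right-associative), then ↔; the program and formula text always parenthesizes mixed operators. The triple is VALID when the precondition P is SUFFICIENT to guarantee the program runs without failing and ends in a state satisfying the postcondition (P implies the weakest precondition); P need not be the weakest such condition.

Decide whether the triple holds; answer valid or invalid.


Working backward. After the program, the postcondition val - 6 ≠ -6 must hold; in canonical form it is val ≠ 0.
Before r := 2*val - j: val ≠ 0
Before r := 3*val: val ≠ 0
The weakest precondition is val ≠ 0.
Check whether val = 0 implies it.
Countermodel: at the initial state val = 0, the precondition holds but the weakest precondition fails.
Answer: invalid


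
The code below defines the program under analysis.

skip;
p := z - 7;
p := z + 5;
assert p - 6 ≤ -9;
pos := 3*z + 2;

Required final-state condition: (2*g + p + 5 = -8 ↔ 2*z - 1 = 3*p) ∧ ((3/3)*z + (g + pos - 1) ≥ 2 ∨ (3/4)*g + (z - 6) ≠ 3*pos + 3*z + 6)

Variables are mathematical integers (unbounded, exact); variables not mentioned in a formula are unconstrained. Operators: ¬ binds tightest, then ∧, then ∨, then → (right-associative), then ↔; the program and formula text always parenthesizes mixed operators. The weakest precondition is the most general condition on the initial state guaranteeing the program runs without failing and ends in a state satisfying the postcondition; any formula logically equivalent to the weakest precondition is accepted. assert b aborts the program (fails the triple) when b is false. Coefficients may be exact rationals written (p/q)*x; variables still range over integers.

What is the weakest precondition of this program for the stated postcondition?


Working backward. After the program, the postcondition (2*g + p + 5 = -8 ↔ 2*z - 1 = 3*p) ∧ ((3/3)*z + (g + pos - 1) ≥ 2 ∨ (3/4)*g + (z - 6) ≠ 3*pos + 3*z + 6) must hold; in canonical form it is (2*g + p = -13 ↔ 2*z = 3*p + 1) ∧ (g + pos + z ≥ 3 ∨ (3/4)*g ≠ 3*pos + 2*z + 12).
Before pos := 3*z + 2: (2*g + p = -13 ↔ 2*z = 3*p + 1) ∧ (g + 4*z ≥ 1 ∨ (3/4)*g ≠ 11*z + 18)
Before assert p - 6 ≤ -9: p ≤ -3 ∧ (2*g + p = -13 ↔ 2*z = 3*p + 1) ∧ (g + 4*z ≥ 1 ∨ (3/4)*g ≠ 11*z + 18)
Before p := z + 5: z ≤ -8 ∧ (2*g + z = -18 ↔ z = -16) ∧ (g + 4*z ≥ 1 ∨ (3/4)*g ≠ 11*z + 18)
Before p := z - 7: z ≤ -8 ∧ (2*g + z = -18 ↔ z = -16) ∧ (g + 4*z ≥ 1 ∨ (3/4)*g ≠ 11*z + 18)
Before skip: z ≤ -8 ∧ (2*g + z = -18 ↔ z = -16) ∧ (g + 4*z ≥ 1 ∨ (3/4)*g ≠ 11*z + 18)
Answer: WP = z ≤ -8 ∧ (2*g + z = -18 ↔ z = -16) ∧ (g + 4*z ≥ 1 ∨ (3/4)*g ≠ 11*z + 18)


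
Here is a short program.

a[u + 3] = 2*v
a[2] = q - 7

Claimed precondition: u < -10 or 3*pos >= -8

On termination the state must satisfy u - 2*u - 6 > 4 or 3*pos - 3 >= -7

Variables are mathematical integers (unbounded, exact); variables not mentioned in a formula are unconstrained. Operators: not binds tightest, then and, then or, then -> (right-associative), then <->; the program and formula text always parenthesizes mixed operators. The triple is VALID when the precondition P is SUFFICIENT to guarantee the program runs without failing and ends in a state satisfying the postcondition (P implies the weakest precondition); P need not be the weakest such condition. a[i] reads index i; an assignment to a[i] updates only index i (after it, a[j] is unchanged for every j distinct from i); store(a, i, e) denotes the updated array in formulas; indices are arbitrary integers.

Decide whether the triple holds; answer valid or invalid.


Working backward. After the program, the postcondition u - 2*u - 6 > 4 or 3*pos - 3 >= -7 must hold; in canonical form it is u < -10 or 3*pos >= -4.
Before a[2] := q - 7: u < -10 or 3*pos >= -4
Before a[u + 3] := 2*v: u < -10 or 3*pos >= -4
The weakest precondition is u < -10 or 3*pos >= -4.
Check whether u < -10 or 3*pos >= -8 implies it.
Countermodel: at the initial state pos = -2, u = -10, the precondition holds but the weakest precondition fails.
Answer: invalid


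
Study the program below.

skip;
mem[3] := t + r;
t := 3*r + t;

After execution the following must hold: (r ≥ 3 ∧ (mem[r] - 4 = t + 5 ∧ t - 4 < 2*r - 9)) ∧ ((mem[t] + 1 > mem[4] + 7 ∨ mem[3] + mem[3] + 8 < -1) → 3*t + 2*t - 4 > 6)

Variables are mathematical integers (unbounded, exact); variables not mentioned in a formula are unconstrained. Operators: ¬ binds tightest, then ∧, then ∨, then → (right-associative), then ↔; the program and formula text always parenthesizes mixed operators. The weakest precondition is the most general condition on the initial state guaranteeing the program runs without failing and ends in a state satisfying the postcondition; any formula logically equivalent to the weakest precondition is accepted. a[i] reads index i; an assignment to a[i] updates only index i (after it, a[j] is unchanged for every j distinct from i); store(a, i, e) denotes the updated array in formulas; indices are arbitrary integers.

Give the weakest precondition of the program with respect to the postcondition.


Working backward. After the program, the postcondition (r ≥ 3 ∧ (mem[r] - 4 = t + 5 ∧ t - 4 < 2*r - 9)) ∧ ((mem[t] + 1 > mem[4] + 7 ∨ mem[3] + mem[3] + 8 < -1) → 3*t + 2*t - 4 > 6) must hold; in canonical form it is r ≥ 3 ∧ mem[r] = t + 9 ∧ t < 2*r - 5 ∧ ((mem[t] > mem[4] + 6 ∨ 2*mem[3] < -9) → 5*t > 10).
Before t := 3*r + t: r ≥ 3 ∧ mem[r] = 3*r + t + 9 ∧ r + t < -5 ∧ ((mem[3*r + t] > mem[4] + 6 ∨ 2*mem[3] < -9) → 15*r + 5*t > 10)
Before mem[3] := t + r: r ≥ 3 ∧ store(mem, 3, r + t)[r] = 3*r + t + 9 ∧ r + t < -5 ∧ ((store(mem, 3, r + t)[3*r + t] > mem[4] + 6 ∨ 2*r + 2*t < -9) → 15*r + 5*t > 10)
Before skip: r ≥ 3 ∧ store(mem, 3, r + t)[r] = 3*r + t + 9 ∧ r + t < -5 ∧ ((store(mem, 3, r + t)[3*r + t] > mem[4] + 6 ∨ 2*r + 2*t < -9) → 15*r + 5*t > 10)
Answer: WP = r ≥ 3 ∧ store(mem, 3, r + t)[r] = 3*r + t + 9 ∧ r + t < -5 ∧ ((store(mem, 3, r + t)[3*r + t] > mem[4] + 6 ∨ 2*r + 2*t < -9) → 15*r + 5*t > 10)


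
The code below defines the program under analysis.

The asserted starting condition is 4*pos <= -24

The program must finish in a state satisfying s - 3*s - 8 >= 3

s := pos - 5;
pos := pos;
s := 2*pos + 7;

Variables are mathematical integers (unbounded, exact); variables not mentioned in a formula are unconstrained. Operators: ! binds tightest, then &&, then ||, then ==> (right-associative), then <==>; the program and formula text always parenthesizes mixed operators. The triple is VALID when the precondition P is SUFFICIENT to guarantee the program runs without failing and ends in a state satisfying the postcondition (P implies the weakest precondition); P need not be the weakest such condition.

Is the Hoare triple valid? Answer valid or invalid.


Working backward. After the program, the postcondition s - 3*s - 8 >= 3 must hold; in canonical form it is 2*s <= -11.
Before s := 2*pos + 7: 4*pos <= -25
Before pos := pos: 4*pos <= -25
Before s := pos - 5: 4*pos <= -25
The weakest precondition is 4*pos <= -25.
Check whether 4*pos <= -24 implies it.
Countermodel: at the initial state pos = -6, the precondition holds but the weakest precondition fails.
Answer: invalid


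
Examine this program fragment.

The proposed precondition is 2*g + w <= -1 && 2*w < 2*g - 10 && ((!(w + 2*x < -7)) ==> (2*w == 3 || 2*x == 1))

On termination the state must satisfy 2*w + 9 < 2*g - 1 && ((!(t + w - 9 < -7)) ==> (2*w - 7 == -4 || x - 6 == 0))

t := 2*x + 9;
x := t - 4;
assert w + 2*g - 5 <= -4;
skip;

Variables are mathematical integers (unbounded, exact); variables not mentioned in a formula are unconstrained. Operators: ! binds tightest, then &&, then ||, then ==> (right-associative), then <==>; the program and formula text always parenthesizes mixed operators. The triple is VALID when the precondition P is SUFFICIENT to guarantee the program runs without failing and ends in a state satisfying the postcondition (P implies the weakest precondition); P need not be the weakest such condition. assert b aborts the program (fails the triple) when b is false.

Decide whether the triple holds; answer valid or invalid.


Working backward. After the program, the postcondition 2*w + 9 < 2*g - 1 && ((!(t + w - 9 < -7)) ==> (2*w - 7 == -4 || x - 6 == 0)) must hold; in canonical form it is 2*w < 2*g - 10 && ((!(t + w < 2)) ==> (2*w == 3 || x == 6)).
Before skip: 2*w < 2*g - 10 && ((!(t + w < 2)) ==> (2*w == 3 || x == 6))
Before assert w + 2*g - 5 <= -4: 2*g + w <= 1 && 2*w < 2*g - 10 && ((!(t + w < 2)) ==> (2*w == 3 || x == 6))
Before x := t - 4: 2*g + w <= 1 && 2*w < 2*g - 10 && ((!(t + w < 2)) ==> (2*w == 3 || t == 10))
Before t := 2*x + 9: 2*g + w <= 1 && 2*w < 2*g - 10 && ((!(w + 2*x < -7)) ==> (2*w == 3 || 2*x == 1))
The weakest precondition is 2*g + w <= 1 && 2*w < 2*g - 10 && ((!(w + 2*x < -7)) ==> (2*w == 3 || 2*x == 1)).
Check whether 2*g + w <= -1 && 2*w < 2*g - 10 && ((!(w + 2*x < -7)) ==> (2*w == 3 || 2*x == 1)) implies it.
Every state satisfying the precondition satisfies the weakest precondition: the implication holds.
Answer: valid


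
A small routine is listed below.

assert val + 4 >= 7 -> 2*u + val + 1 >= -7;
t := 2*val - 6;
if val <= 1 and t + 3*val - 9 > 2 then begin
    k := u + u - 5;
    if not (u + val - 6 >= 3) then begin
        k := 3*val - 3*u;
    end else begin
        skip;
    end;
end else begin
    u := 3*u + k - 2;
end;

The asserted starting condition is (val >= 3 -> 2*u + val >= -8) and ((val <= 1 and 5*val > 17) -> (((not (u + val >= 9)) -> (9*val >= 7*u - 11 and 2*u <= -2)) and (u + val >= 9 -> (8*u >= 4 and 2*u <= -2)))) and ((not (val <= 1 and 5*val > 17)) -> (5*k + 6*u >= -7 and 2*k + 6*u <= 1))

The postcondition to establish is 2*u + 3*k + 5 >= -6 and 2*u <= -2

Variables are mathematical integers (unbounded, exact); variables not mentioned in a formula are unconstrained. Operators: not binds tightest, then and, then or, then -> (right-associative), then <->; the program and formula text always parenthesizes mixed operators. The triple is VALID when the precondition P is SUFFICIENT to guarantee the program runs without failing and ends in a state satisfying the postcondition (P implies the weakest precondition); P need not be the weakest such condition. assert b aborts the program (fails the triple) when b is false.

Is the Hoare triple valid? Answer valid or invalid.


Working backward. After the program, the postcondition 2*u + 3*k + 5 >= -6 and 2*u <= -2 must hold; in canonical form it is 3*k + 2*u >= -11 and 2*u <= -2.
Then branch requires ((not (u + val >= 9)) -> (9*val >= 7*u - 11 and 2*u <= -2)) and (u + val >= 9 -> (8*u >= 4 and 2*u <= -2)); else branch requires 5*k + 6*u >= -7 and 2*k + 6*u <= 2.
Before the if: ((val <= 1 and t + 3*val > 11) -> (((not (u + val >= 9)) -> (9*val >= 7*u - 11 and 2*u <= -2)) and (u + val >= 9 -> (8*u >= 4 and 2*u <= -2)))) and ((not (val <= 1 and t + 3*val > 11)) -> (5*k + 6*u >= -7 and 2*k + 6*u <= 2))
Before t := 2*val - 6: ((val <= 1 and 5*val > 17) -> (((not (u + val >= 9)) -> (9*val >= 7*u - 11 and 2*u <= -2)) and (u + val >= 9 -> (8*u >= 4 and 2*u <= -2)))) and ((not (val <= 1 and 5*val > 17)) -> (5*k + 6*u >= -7 and 2*k + 6*u <= 2))
Before assert val + 4 >= 7 -> 2*u + val + 1 >= -7: (val >= 3 -> 2*u + val >= -8) and ((val <= 1 and 5*val > 17) -> (((not (u + val >= 9)) -> (9*val >= 7*u - 11 and 2*u <= -2)) and (u + val >= 9 -> (8*u >= 4 and 2*u <= -2)))) and ((not (val <= 1 and 5*val > 17)) -> (5*k + 6*u >= -7 and 2*k + 6*u <= 2))
The weakest precondition is (val >= 3 -> 2*u + val >= -8) and ((val <= 1 and 5*val > 17) -> (((not (u + val >= 9)) -> (9*val >= 7*u - 11 and 2*u <= -2)) and (u + val >= 9 -> (8*u >= 4 and 2*u <= -2)))) and ((not (val <= 1 and 5*val > 17)) -> (5*k + 6*u >= -7 and 2*k + 6*u <= 2)).
Check whether (val >= 3 -> 2*u + val >= -8) and ((val <= 1 and 5*val > 17) -> (((not (u + val >= 9)) -> (9*val >= 7*u - 11 and 2*u <= -2)) and (u + val >= 9 -> (8*u >= 4 and 2*u <= -2)))) and ((not (val <= 1 and 5*val > 17)) -> (5*k + 6*u >= -7 and 2*k + 6*u <= 1)) implies it.
Every state satisfying the precondition satisfies the weakest precondition: the implication holds.
Answer: valid


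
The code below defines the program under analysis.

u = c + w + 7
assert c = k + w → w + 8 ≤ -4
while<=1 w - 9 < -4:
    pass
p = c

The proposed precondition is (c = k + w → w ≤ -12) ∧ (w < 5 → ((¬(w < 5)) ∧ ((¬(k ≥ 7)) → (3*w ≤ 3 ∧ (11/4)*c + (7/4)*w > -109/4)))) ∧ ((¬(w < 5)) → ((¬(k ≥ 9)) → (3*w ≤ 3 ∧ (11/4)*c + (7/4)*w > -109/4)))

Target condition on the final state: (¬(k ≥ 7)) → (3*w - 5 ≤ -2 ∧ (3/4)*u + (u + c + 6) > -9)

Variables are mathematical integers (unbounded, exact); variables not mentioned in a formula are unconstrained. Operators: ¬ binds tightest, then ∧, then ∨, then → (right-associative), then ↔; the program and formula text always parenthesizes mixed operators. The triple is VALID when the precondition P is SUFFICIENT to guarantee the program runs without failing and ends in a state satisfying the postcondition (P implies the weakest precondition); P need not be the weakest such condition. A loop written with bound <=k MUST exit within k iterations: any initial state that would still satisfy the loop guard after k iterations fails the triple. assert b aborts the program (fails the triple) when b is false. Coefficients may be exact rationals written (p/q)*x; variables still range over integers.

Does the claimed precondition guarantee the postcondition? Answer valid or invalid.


Working backward. After the program, the postcondition (¬(k ≥ 7)) → (3*w - 5 ≤ -2 ∧ (3/4)*u + (u + c + 6) > -9) must hold; in canonical form it is (¬(k ≥ 7)) → (3*w ≤ 3 ∧ c + (7/4)*u > -15).
Before p := c: (¬(k ≥ 7)) → (3*w ≤ 3 ∧ c + (7/4)*u > -15)
Before the loop (bound <=1), unroll the exhaustion recursion (WP_0 = exit-now case; WP_j = one more guarded iteration, up to j = 1):
  WP_0: (¬(w < 5)) ∧ ((¬(k ≥ 7)) → (3*w ≤ 3 ∧ c + (7/4)*u > -15))
  WP_1: (w < 5 → ((¬(w < 5)) ∧ ((¬(k ≥ 7)) → (3*w ≤ 3 ∧ c + (7/4)*u > -15)))) ∧ ((¬(w < 5)) → ((¬(k ≥ 7)) → (3*w ≤ 3 ∧ c + (7/4)*u > -15)))
So before the loop: (w < 5 → ((¬(w < 5)) ∧ ((¬(k ≥ 7)) → (3*w ≤ 3 ∧ c + (7/4)*u > -15)))) ∧ ((¬(w < 5)) → ((¬(k ≥ 7)) → (3*w ≤ 3 ∧ c + (7/4)*u > -15)))
Before assert c = k + w → w + 8 ≤ -4: (c = k + w → w ≤ -12) ∧ (w < 5 → ((¬(w < 5)) ∧ ((¬(k ≥ 7)) → (3*w ≤ 3 ∧ c + (7/4)*u > -15)))) ∧ ((¬(w < 5)) → ((¬(k ≥ 7)) → (3*w ≤ 3 ∧ c + (7/4)*u > -15)))
Before u := c + w + 7: (c = k + w → w ≤ -12) ∧ (w < 5 → ((¬(w < 5)) ∧ ((¬(k ≥ 7)) → (3*w ≤ 3 ∧ (11/4)*c + (7/4)*w > -109/4)))) ∧ ((¬(w < 5)) → ((¬(k ≥ 7)) → (3*w ≤ 3 ∧ (11/4)*c + (7/4)*w > -109/4)))
The weakest precondition is (c = k + w → w ≤ -12) ∧ (w < 5 → ((¬(w < 5)) ∧ ((¬(k ≥ 7)) → (3*w ≤ 3 ∧ (11/4)*c + (7/4)*w > -109/4)))) ∧ ((¬(w < 5)) → ((¬(k ≥ 7)) → (3*w ≤ 3 ∧ (11/4)*c + (7/4)*w > -109/4))).
Check whether (c = k + w → w ≤ -12) ∧ (w < 5 → ((¬(w < 5)) ∧ ((¬(k ≥ 7)) → (3*w ≤ 3 ∧ (11/4)*c + (7/4)*w > -109/4)))) ∧ ((¬(w < 5)) → ((¬(k ≥ 9)) → (3*w ≤ 3 ∧ (11/4)*c + (7/4)*w > -109/4))) implies it.
Every state satisfying the precondition satisfies the weakest precondition: the implication holds.
Answer: valid


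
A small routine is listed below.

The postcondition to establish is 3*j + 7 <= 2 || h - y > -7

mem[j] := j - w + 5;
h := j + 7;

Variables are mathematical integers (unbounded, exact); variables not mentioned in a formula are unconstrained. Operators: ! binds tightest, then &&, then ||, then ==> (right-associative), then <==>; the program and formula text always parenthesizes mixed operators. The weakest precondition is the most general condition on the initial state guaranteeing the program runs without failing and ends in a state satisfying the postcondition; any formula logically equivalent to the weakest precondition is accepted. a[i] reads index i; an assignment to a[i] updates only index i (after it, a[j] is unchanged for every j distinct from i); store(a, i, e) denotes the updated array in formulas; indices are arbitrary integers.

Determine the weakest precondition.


Working backward. After the program, the postcondition 3*j + 7 <= 2 || h - y > -7 must hold; in canonical form it is 3*j <= -5 || h > y - 7.
Before h := j + 7: 3*j <= -5 || j > y - 14
Before mem[j] := j - w + 5: 3*j <= -5 || j > y - 14
Answer: WP = 3*j <= -5 || j > y - 14


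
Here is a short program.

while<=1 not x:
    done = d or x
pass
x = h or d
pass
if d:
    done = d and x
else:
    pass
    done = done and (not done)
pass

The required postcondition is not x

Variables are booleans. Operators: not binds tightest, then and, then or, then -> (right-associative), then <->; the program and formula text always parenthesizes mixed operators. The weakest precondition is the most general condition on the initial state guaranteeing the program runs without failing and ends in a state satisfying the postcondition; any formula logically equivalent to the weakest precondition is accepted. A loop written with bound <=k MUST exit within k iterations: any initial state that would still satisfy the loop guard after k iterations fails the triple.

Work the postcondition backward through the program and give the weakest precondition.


Working backward. After the program, not x must hold.
Before skip: not x
Then branch requires not x; else branch requires not x.
Before the if: (d -> (not x)) and ((not d) -> (not x))
Before skip: (d -> (not x)) and ((not d) -> (not x))
Before x := h or d: (d -> (not (h or d))) and ((not d) -> (not (h or d)))
Before skip: (d -> (not (h or d))) and ((not d) -> (not (h or d)))
Before the loop (bound <=1), unroll the exhaustion recursion (WP_0 = exit-now case; WP_j = one more guarded iteration, up to j = 1):
  WP_0: x and (d -> (not (h or d))) and ((not d) -> (not (h or d)))
  WP_1: ((not x) -> (x and (d -> (not (h or d))) and ((not d) -> (not (h or d))))) and (x -> ((d -> (not (h or d))) and ((not d) -> (not (h or d)))))
So before the loop: ((not x) -> (x and (d -> (not (h or d))) and ((not d) -> (not (h or d))))) and (x -> ((d -> (not (h or d))) and ((not d) -> (not (h or d)))))
Answer: WP = ((not x) -> (x and (d -> (not (h or d))) and ((not d) -> (not (h or d))))) and (x -> ((d -> (not (h or d))) and ((not d) -> (not (h or d)))))


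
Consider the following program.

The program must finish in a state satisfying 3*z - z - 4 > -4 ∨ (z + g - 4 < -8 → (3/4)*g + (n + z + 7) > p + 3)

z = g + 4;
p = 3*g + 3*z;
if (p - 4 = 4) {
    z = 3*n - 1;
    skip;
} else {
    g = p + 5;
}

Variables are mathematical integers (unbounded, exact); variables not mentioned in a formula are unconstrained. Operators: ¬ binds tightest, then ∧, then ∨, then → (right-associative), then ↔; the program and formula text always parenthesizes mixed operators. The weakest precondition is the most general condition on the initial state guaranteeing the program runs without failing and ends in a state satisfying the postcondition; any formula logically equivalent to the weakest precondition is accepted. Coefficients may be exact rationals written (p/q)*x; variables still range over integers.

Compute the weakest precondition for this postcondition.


Working backward. After the program, the postcondition 3*z - z - 4 > -4 ∨ (z + g - 4 < -8 → (3/4)*g + (n + z + 7) > p + 3) must hold; in canonical form it is 2*z > 0 ∨ (g + z < -4 → (3/4)*g + n + z > p - 4).
Then branch requires 6*n > 2 ∨ (g + 3*n < -3 → (3/4)*g + 4*n > p - 3); else branch requires 2*z > 0 ∨ (p + z < -9 → n + z > (1/4)*p - 31/4).
Before the if: (p = 8 → (6*n > 2 ∨ (g + 3*n < -3 → (3/4)*g + 4*n > p - 3))) ∧ ((¬(p = 8)) → (2*z > 0 ∨ (p + z < -9 → n + z > (1/4)*p - 31/4)))
Before p := 3*g + 3*z: (3*g + 3*z = 8 → (6*n > 2 ∨ (g + 3*n < -3 → 4*n > (9/4)*g + 3*z - 3))) ∧ ((¬(3*g + 3*z = 8)) → (2*z > 0 ∨ (3*g + 4*z < -9 → n + (1/4)*z > (3/4)*g - 31/4)))
Before z := g + 4: (6*g = -4 → (6*n > 2 ∨ (g + 3*n < -3 → 4*n > (21/4)*g + 9))) ∧ ((¬(6*g = -4)) → (2*g > -8 ∨ (7*g < -25 → n > (1/2)*g - 35/4)))
Answer: WP = (6*g = -4 → (6*n > 2 ∨ (g + 3*n < -3 → 4*n > (21/4)*g + 9))) ∧ ((¬(6*g = -4)) → (2*g > -8 ∨ (7*g < -25 → n > (1/2)*g - 35/4)))


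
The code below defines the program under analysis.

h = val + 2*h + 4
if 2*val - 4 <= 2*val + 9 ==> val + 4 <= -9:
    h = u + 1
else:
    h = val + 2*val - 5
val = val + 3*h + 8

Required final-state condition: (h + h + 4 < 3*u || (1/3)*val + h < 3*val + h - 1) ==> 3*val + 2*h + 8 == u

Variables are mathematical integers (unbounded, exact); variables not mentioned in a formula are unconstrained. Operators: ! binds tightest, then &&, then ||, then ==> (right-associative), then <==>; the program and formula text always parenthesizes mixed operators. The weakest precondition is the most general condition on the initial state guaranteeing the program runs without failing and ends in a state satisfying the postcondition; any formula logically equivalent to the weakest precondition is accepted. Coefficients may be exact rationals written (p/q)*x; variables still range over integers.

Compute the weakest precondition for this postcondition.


Working backward. After the program, the postcondition (h + h + 4 < 3*u || (1/3)*val + h < 3*val + h - 1) ==> 3*val + 2*h + 8 == u must hold; in canonical form it is (2*h < 3*u - 4 || (8/3)*val > 1) ==> 2*h + 3*val == u - 8.
Before val := val + 3*h + 8: (2*h < 3*u - 4 || 8*h + (8/3)*val > -61/3) ==> 11*h + 3*val == u - 32
Then branch requires (u > 6 || 8*u + (8/3)*val > -85/3) ==> 10*u + 3*val == -43; else branch requires (6*val < 3*u + 6 || (80/3)*val > 59/3) ==> 36*val == u + 23.
Before the if: (val <= -13 ==> ((u > 6 || 8*u + (8/3)*val > -85/3) ==> 10*u + 3*val == -43)) && ((!(val <= -13)) ==> ((6*val < 3*u + 6 || (80/3)*val > 59/3) ==> 36*val == u + 23))
Before h := val + 2*h + 4: (val <= -13 ==> ((u > 6 || 8*u + (8/3)*val > -85/3) ==> 10*u + 3*val == -43)) && ((!(val <= -13)) ==> ((6*val < 3*u + 6 || (80/3)*val > 59/3) ==> 36*val == u + 23))
Answer: WP = (val <= -13 ==> ((u > 6 || 8*u + (8/3)*val > -85/3) ==> 10*u + 3*val == -43)) && ((!(val <= -13)) ==> ((6*val < 3*u + 6 || (80/3)*val > 59/3) ==> 36*val == u + 23))


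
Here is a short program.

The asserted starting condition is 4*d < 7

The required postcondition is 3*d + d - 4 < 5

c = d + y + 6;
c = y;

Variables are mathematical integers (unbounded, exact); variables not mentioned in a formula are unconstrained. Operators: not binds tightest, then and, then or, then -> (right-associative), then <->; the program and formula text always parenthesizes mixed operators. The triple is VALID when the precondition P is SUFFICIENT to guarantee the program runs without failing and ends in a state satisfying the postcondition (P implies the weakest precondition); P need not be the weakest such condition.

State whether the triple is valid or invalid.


Working backward. After the program, the postcondition 3*d + d - 4 < 5 must hold; in canonical form it is 4*d < 9.
Before c := y: 4*d < 9
Before c := d + y + 6: 4*d < 9
The weakest precondition is 4*d < 9.
Check whether 4*d < 7 implies it.
Every state satisfying the precondition satisfies the weakest precondition: the implication holds.
Answer: valid
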